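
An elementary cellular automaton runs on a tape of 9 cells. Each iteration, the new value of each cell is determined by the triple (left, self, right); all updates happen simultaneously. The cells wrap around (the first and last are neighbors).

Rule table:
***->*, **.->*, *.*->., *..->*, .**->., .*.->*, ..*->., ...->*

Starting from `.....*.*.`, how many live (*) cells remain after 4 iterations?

****.*.**
****.*..*
****.**..
.***..**.
count of *: 5

5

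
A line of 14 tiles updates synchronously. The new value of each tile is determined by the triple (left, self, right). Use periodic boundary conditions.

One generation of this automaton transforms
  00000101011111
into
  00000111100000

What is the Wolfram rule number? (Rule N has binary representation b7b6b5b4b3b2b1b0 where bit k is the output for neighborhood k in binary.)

36

position 10: 111 → 0  (bit 7 = 0)
position 13: 110 → 0  (bit 6 = 0)
position 6: 101 → 1  (bit 5 = 1)
position 0: 100 → 0  (bit 4 = 0)
position 9: 011 → 0  (bit 3 = 0)
position 5: 010 → 1  (bit 2 = 1)
position 4: 001 → 0  (bit 1 = 0)
position 1: 000 → 0  (bit 0 = 0)
bits b7..b0 = 00100100 = 36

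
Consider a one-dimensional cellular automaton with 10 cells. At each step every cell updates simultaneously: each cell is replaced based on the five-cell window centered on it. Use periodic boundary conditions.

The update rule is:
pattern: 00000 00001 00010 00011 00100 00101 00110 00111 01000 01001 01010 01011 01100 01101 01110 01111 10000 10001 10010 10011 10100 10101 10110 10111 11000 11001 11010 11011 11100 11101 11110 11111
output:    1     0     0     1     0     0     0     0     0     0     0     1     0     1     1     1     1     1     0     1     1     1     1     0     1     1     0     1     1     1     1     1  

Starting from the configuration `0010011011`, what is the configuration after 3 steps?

1000101110
1010010110
1010001110

1010001110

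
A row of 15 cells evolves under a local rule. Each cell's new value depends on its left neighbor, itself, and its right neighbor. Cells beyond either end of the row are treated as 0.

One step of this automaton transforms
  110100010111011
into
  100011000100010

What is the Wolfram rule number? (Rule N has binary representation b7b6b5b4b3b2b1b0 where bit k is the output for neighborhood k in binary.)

position 10: 111 → 0  (bit 7 = 0)
position 1: 110 → 0  (bit 6 = 0)
position 2: 101 → 0  (bit 5 = 0)
position 4: 100 → 1  (bit 4 = 1)
position 0: 011 → 1  (bit 3 = 1)
position 3: 010 → 0  (bit 2 = 0)
position 6: 001 → 0  (bit 1 = 0)
position 5: 000 → 1  (bit 0 = 1)
bits b7..b0 = 00011001 = 25

25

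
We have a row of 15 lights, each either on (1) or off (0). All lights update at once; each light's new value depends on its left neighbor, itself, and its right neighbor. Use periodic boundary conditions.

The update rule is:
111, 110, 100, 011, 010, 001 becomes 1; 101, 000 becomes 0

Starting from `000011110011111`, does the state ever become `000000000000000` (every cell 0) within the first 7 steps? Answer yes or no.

no

step 1: 100111111111111
step 2: 111111111111111
step 3: 111111111111111  (fixed point — unchanged through step 7)
step 7 is 111111111111111, still not uniform 0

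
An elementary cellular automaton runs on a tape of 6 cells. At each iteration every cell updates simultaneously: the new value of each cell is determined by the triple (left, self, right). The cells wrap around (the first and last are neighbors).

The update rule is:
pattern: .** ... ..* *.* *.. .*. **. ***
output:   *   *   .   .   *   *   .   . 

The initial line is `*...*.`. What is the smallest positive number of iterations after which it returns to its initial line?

2

iteration 1: ***.*.
iteration 2: *...*.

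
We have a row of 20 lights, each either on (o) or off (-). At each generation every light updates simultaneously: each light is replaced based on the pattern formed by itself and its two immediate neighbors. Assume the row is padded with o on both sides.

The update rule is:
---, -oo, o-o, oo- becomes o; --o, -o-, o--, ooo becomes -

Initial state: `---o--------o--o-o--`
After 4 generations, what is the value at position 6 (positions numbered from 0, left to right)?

-o---oooooo-----o---
o--o-o----o-ooo---o-
o---o--oo--oo-o-o--o
o-o----oo--ooo-o---o
position 6 holds -

-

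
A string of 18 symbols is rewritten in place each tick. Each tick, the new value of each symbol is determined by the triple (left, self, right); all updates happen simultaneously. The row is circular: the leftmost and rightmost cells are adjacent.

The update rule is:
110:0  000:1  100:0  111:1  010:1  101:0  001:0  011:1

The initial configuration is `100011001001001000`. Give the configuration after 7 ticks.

101010001001001010
101010101001001010
101010101001001010  (fixed point — unchanged through tick 7)

101010101001001010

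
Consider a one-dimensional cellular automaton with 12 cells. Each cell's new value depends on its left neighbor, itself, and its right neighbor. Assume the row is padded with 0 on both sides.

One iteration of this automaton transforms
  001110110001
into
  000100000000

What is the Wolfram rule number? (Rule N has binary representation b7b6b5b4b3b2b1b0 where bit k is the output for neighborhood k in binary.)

position 3: 111 → 1  (bit 7 = 1)
position 4: 110 → 0  (bit 6 = 0)
position 5: 101 → 0  (bit 5 = 0)
position 8: 100 → 0  (bit 4 = 0)
position 2: 011 → 0  (bit 3 = 0)
position 11: 010 → 0  (bit 2 = 0)
position 1: 001 → 0  (bit 1 = 0)
position 0: 000 → 0  (bit 0 = 0)
bits b7..b0 = 10000000 = 128

128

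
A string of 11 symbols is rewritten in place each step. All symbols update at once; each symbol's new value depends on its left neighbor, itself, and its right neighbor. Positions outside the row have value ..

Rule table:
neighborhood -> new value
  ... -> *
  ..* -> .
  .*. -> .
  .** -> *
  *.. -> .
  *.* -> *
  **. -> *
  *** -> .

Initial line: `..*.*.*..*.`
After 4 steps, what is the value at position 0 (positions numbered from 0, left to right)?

*..*.*.....
....*..****
***....*..*
*.*.**.....
position 0 holds *

*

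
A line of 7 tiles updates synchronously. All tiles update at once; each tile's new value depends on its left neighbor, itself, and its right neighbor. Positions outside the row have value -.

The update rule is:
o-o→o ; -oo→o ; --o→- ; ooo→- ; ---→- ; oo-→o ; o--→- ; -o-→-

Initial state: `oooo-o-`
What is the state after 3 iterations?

---oo--

o--oo--
---oo--
---oo--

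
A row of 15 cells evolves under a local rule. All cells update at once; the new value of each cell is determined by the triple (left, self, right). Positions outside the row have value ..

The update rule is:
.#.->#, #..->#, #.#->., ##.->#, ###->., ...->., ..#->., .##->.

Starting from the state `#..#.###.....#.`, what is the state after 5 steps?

..##..##...##.#

##.#...##....##
.#.##...##....#
.#..##...##...#
.##..##...##..#
..##..##...##.#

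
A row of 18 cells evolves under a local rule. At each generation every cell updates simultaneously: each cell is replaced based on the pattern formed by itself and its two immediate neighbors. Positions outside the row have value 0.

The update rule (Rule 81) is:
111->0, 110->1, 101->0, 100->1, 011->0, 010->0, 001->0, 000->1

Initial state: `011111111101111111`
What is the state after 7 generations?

000000000100000001
111111110011111100
000000011000000111
111111001111110001
000001100000011100
111100111111000111
000110000001110001

000110000001110001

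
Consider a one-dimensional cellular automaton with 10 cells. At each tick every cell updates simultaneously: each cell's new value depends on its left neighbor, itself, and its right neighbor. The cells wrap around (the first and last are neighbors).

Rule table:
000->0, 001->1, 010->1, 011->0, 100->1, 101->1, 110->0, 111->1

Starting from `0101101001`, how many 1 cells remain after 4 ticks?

1110011111
1101101111
1010010111
0111111011
count of 1: 8

8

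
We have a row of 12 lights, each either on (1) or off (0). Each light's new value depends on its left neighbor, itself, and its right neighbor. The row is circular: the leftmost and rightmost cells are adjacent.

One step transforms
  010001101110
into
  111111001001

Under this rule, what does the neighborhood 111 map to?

0

At position 9 the neighborhood is 111; the next row has 0 there.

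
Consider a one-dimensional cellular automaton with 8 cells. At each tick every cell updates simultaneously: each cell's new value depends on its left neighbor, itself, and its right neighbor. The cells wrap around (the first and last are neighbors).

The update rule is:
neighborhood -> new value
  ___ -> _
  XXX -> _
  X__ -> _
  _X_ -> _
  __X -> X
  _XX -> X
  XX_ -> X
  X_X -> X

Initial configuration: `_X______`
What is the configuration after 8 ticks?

X_______
_______X
______X_
_____X__
____X___
___X____
__X_____
_X______

_X______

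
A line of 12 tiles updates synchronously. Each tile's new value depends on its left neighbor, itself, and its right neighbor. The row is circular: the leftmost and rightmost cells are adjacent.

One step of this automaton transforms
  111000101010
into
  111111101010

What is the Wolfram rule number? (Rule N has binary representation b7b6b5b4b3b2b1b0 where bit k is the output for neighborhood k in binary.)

position 1: 111 → 1  (bit 7 = 1)
position 2: 110 → 1  (bit 6 = 1)
position 7: 101 → 0  (bit 5 = 0)
position 3: 100 → 1  (bit 4 = 1)
position 0: 011 → 1  (bit 3 = 1)
position 6: 010 → 1  (bit 2 = 1)
position 5: 001 → 1  (bit 1 = 1)
position 4: 000 → 1  (bit 0 = 1)
bits b7..b0 = 11011111 = 223

223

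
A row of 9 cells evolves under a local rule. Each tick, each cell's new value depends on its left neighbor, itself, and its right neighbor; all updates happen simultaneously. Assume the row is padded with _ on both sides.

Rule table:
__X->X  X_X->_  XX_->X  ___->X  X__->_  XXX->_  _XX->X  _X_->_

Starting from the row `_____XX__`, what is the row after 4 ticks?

XXX__X_X_

XXXXXXX_X
X_____X__
__XXXX__X
XXX__X_X_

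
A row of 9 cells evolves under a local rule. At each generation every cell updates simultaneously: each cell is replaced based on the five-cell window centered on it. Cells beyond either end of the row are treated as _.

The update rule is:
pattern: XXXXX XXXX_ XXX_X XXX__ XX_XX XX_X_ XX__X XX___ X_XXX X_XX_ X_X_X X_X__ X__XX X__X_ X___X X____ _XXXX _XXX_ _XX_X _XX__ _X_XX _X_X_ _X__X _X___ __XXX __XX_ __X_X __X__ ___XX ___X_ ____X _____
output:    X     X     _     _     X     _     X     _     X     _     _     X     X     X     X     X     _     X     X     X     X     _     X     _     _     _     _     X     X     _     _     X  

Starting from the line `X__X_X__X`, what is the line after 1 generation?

XXX__XXXX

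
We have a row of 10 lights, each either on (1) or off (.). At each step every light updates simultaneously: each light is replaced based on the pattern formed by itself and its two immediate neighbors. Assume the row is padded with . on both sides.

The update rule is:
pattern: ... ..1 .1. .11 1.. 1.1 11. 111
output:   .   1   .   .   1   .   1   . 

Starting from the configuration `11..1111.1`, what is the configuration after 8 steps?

1.1.1.1..1

.111...1..
1..11.1.1.
.11.1....1
1.1..1..1.
...11.11.1
..1.1..1..
.1...11.1.
1.1.1.1..1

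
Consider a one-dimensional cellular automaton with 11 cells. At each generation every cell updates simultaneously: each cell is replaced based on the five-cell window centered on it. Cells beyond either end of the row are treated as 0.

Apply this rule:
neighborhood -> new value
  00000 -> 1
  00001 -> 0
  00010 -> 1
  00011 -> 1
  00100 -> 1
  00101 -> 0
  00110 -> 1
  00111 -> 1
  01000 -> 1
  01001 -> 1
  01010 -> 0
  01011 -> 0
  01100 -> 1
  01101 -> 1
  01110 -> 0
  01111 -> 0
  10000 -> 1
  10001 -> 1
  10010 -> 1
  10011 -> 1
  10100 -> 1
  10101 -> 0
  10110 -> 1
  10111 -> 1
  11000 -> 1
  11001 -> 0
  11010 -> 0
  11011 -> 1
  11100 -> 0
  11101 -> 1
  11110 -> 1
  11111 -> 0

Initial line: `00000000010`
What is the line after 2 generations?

11111110111
10000111100

10000111100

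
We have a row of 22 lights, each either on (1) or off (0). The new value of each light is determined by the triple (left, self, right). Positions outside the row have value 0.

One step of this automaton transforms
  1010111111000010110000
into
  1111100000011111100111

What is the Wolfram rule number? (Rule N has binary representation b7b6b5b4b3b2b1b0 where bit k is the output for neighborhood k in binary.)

position 5: 111 → 0  (bit 7 = 0)
position 9: 110 → 0  (bit 6 = 0)
position 1: 101 → 1  (bit 5 = 1)
position 10: 100 → 0  (bit 4 = 0)
position 4: 011 → 1  (bit 3 = 1)
position 0: 010 → 1  (bit 2 = 1)
position 13: 001 → 1  (bit 1 = 1)
position 11: 000 → 1  (bit 0 = 1)
bits b7..b0 = 00101111 = 47

47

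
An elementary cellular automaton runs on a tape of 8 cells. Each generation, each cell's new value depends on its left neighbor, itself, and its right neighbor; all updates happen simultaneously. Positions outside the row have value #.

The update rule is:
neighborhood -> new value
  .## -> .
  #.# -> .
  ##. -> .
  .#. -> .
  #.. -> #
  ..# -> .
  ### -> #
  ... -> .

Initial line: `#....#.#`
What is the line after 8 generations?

..#..#..

.#......
..#.....
#..#....
.#..#...
..#..#..
#..#..#.
.#..#...  (repeats generation 4; period 3)
generation 8: ..#..#..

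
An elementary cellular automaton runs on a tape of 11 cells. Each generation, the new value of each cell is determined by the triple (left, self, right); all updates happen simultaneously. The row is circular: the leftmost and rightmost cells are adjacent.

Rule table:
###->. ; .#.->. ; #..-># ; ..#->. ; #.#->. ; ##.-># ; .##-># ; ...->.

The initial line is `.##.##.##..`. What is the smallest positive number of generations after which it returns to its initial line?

33

generation 1: .##.##.###.
generation 2: .##.##.#.##
generation 3: .##.##...##
generation 4: .##.###..##
generation 5: .##.#.##.##
generation 6: .##...##.##
generation 7: .###..##.##
generation 8: .#.##.##.##
generation 9: ...##.##.##
generation 10: #..##.##.##
generation 11: ##.##.##.#.
generation 12: ##.##.##...
generation 13: ##.##.###..
generation 14: ##.##.#.##.
generation 15: ##.##...##.
generation 16: ##.###..##.
generation 17: ##.#.##.##.
generation 18: ##...##.##.
generation 19: ###..##.##.
generation 20: #.##.##.##.
generation 21: ..##.##.##.
generation 22: ..##.##.###
generation 23: #.##.##.#.#
generation 24: #.##.##...#
generation 25: #.##.###..#
generation 26: #.##.#.##.#
generation 27: #.##...##.#
generation 28: #.###..##.#
generation 29: #.#.##.##.#
generation 30: #...##.##.#
generation 31: ##..##.##.#
generation 32: .##.##.##.#
generation 33: .##.##.##..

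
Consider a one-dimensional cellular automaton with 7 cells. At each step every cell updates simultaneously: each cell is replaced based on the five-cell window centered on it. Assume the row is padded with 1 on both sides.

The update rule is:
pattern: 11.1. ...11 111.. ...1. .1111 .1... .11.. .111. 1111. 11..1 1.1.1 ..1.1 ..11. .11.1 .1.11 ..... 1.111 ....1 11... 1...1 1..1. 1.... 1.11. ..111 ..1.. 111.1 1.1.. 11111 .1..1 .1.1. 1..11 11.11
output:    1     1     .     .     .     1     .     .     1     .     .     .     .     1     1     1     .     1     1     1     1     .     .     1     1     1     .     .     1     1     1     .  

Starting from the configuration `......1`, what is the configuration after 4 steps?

1.11111
1......
.1.1111
1.1....

1.1....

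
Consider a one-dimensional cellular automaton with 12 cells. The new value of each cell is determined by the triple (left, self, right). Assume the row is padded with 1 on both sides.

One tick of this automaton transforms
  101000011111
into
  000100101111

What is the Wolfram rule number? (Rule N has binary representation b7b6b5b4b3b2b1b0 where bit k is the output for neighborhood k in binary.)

146

position 8: 111 → 1  (bit 7 = 1)
position 0: 110 → 0  (bit 6 = 0)
position 1: 101 → 0  (bit 5 = 0)
position 3: 100 → 1  (bit 4 = 1)
position 7: 011 → 0  (bit 3 = 0)
position 2: 010 → 0  (bit 2 = 0)
position 6: 001 → 1  (bit 1 = 1)
position 4: 000 → 0  (bit 0 = 0)
bits b7..b0 = 10010010 = 146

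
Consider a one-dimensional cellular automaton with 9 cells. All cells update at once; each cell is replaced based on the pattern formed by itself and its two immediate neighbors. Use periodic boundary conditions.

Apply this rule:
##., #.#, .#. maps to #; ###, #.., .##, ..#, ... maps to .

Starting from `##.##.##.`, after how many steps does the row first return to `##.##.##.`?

3

.##.##.##
#.##.##.#
##.##.##.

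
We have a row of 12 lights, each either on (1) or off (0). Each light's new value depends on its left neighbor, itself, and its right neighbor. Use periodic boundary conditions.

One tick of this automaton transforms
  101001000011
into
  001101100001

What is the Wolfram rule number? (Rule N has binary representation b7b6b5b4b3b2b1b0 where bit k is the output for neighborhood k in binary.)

position 11: 111 → 1  (bit 7 = 1)
position 0: 110 → 0  (bit 6 = 0)
position 1: 101 → 0  (bit 5 = 0)
position 3: 100 → 1  (bit 4 = 1)
position 10: 011 → 0  (bit 3 = 0)
position 2: 010 → 1  (bit 2 = 1)
position 4: 001 → 0  (bit 1 = 0)
position 7: 000 → 0  (bit 0 = 0)
bits b7..b0 = 10010100 = 148

148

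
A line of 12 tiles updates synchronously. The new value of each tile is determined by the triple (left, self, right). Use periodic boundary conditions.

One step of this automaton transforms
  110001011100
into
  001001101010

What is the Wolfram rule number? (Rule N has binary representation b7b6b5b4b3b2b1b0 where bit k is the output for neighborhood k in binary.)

180

position 8: 111 → 1  (bit 7 = 1)
position 1: 110 → 0  (bit 6 = 0)
position 6: 101 → 1  (bit 5 = 1)
position 2: 100 → 1  (bit 4 = 1)
position 0: 011 → 0  (bit 3 = 0)
position 5: 010 → 1  (bit 2 = 1)
position 4: 001 → 0  (bit 1 = 0)
position 3: 000 → 0  (bit 0 = 0)
bits b7..b0 = 10110100 = 180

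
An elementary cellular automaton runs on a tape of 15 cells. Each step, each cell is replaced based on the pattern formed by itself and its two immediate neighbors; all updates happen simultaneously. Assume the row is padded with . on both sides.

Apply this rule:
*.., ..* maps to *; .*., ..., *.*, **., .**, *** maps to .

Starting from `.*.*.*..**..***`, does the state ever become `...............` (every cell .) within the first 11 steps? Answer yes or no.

no

*.....**..**...
.*...*..**..*..
*.*.*.**..**.*.
........**....*
.......*..*..*.
......*.**.**.*
.....*.........
....*.*........
...*...*.......
..*.*.*.*......
.*.......*.....
step 11 is .*.......*....., still not uniform .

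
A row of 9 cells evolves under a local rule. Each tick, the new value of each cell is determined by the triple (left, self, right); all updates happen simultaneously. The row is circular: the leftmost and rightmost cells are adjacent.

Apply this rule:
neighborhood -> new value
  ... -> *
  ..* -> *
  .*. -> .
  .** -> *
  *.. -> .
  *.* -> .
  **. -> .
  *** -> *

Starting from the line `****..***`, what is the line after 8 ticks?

*****..**

tick 1: ***..****
tick 2: **..*****
tick 3: *..******
tick 4: ..*******
tick 5: .*******.
tick 6: *******..
tick 7: ******..*
tick 8: *****..**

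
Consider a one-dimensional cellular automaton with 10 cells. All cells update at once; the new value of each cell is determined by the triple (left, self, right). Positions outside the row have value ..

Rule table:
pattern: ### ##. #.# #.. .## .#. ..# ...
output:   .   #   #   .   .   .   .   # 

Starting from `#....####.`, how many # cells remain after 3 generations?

4

generation 1: ..##....#.
generation 2: #..#.##...
generation 3: ....#.#.##
count of #: 4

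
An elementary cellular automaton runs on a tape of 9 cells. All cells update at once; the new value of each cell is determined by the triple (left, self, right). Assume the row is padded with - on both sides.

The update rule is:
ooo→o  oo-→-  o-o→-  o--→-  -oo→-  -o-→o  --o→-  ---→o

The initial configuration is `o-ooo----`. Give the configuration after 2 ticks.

o--o--ooo
o--o---o-

o--o---o-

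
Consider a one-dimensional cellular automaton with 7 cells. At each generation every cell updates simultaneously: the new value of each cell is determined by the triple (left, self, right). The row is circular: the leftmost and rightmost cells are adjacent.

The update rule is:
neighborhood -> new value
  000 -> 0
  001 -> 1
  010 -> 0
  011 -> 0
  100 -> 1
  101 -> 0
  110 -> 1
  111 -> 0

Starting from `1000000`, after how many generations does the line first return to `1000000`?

28

0100001
0010010
0101101
0000100
0001010
0010001
1101010
0100000
1010000
0001001
1010110
0000010
0000101
1001000
0110101
0010000
0101000
1000100
0101011
0000001
1000010
0100100
1011010
0001000
0010100
0100010
1010101
1000000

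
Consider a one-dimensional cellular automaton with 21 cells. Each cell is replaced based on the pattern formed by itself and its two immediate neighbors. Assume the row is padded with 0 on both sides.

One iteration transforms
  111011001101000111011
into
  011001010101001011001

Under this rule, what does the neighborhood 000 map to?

At position 13 the neighborhood is 000; the next row has 0 there.

0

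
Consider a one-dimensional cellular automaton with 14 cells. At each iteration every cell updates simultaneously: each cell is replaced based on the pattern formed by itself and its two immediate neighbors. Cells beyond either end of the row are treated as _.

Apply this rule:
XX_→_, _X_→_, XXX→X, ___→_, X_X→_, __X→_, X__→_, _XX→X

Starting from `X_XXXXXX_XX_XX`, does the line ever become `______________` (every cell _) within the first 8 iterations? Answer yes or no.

iteration 1: __XXXXX__X__X_
iteration 2: __XXXX________
iteration 3: __XXX_________
iteration 4: __XX__________
iteration 5: __X___________
iteration 6: ______________
all cells are _ at iteration 6

yes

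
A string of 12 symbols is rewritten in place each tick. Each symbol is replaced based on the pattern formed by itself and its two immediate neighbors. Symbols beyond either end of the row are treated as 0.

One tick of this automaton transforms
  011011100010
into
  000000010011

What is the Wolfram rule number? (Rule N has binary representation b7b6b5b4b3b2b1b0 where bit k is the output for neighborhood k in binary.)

20

position 5: 111 → 0  (bit 7 = 0)
position 2: 110 → 0  (bit 6 = 0)
position 3: 101 → 0  (bit 5 = 0)
position 7: 100 → 1  (bit 4 = 1)
position 1: 011 → 0  (bit 3 = 0)
position 10: 010 → 1  (bit 2 = 1)
position 0: 001 → 0  (bit 1 = 0)
position 8: 000 → 0  (bit 0 = 0)
bits b7..b0 = 00010100 = 20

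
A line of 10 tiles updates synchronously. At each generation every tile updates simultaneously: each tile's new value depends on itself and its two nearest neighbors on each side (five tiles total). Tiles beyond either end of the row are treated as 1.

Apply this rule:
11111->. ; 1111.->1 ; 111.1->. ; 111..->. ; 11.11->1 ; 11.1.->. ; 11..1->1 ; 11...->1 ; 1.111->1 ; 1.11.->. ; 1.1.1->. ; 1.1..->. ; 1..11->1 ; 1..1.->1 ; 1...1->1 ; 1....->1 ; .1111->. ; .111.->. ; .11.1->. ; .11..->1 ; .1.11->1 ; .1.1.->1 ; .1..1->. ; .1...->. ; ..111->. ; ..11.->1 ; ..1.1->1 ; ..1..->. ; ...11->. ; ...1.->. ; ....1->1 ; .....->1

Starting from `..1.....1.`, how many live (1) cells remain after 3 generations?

generation 1: 11..111.11
generation 2: 1.11...11.
generation 3: .1.111.1.1
count of 1: 6

6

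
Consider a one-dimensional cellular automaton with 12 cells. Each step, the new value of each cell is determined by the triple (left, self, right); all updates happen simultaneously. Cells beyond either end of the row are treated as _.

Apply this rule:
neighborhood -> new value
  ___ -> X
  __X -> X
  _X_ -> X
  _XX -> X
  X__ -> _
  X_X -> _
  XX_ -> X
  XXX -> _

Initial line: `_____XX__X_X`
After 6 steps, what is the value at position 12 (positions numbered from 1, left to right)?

X

step 1: XXXXXXX_XX_X
step 2: X_____X_XX_X
step 3: X_XXXXX_XX_X
step 4: X_X___X_XX_X
step 5: X_X_XXX_XX_X
step 6: X_X_X_X_XX_X
position 12 holds X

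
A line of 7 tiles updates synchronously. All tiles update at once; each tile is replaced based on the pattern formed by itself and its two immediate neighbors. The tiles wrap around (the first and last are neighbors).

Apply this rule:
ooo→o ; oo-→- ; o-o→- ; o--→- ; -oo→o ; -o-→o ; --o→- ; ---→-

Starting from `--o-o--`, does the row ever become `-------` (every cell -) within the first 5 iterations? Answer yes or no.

--o-o--  (fixed point — unchanged through iteration 5)
iteration 5 is --o-o--, still not uniform -

no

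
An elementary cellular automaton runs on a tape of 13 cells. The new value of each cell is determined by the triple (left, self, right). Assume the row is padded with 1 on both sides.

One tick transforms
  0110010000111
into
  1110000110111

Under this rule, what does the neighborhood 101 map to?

1

At position 0 the neighborhood is 101; the next row has 1 there.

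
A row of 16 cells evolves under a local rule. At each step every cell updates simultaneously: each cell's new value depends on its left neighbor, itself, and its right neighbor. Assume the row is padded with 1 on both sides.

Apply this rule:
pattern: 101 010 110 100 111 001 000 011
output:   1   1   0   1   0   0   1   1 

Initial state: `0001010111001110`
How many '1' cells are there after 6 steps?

1101111100101001
0011000010111101
1010111011100011
0111100110011010
1100010101010111
0011011111111100
count of 1: 11

11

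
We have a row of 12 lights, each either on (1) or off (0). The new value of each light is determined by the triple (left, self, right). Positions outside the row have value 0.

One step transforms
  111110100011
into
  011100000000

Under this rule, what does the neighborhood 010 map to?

At position 6 the neighborhood is 010; the next row has 0 there.

0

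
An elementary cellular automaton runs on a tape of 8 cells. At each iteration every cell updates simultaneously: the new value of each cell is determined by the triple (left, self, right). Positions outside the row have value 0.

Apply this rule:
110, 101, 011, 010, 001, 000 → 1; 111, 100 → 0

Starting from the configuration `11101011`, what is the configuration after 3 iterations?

10111111
11100001
10101111

10101111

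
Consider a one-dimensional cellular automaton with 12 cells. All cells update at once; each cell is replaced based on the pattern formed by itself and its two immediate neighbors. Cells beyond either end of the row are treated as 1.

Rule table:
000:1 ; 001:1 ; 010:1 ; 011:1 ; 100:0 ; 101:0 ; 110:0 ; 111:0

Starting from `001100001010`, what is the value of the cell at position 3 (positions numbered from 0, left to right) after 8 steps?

011001111010
010011000010
010110011110
010100110000
010101100111
010101001100
010101011001
010101010011
position 3 holds 1

1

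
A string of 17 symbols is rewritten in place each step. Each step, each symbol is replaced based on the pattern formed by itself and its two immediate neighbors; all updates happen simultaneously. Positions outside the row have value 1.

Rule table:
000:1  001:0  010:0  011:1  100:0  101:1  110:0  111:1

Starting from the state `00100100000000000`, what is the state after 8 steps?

01111111101111111

00000001111111110
01111101111111101
11111011111111011
11110111111110111
11101111111101111
11011111111011111
10111111110111111
01111111101111111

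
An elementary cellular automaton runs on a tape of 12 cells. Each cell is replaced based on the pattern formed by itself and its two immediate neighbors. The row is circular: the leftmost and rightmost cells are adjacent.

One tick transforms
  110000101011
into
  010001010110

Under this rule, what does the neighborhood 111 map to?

At position 0 the neighborhood is 111; the next row has 0 there.

0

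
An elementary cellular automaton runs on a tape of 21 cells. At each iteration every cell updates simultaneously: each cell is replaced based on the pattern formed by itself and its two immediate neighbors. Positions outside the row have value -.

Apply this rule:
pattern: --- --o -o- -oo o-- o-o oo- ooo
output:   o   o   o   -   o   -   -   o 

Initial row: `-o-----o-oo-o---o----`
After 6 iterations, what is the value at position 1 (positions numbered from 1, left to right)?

-

iteration 1: oooooooo----ooooooooo
iteration 2: -oooooo-oooo-ooooooo-
iteration 3: o-oooo---oo---ooooo-o
iteration 4: o--oo-ooo--ooo-ooo--o
iteration 5: ooo----o-oo-o---o-ooo
iteration 6: -o-ooooo----ooooo--o-
position 1 holds -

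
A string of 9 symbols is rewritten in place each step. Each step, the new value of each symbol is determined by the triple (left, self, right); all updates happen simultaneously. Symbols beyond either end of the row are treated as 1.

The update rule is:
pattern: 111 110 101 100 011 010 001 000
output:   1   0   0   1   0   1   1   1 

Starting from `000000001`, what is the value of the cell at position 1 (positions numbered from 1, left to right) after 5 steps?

111111110
111111100
111111011
111110001
111101110
position 1 holds 1

1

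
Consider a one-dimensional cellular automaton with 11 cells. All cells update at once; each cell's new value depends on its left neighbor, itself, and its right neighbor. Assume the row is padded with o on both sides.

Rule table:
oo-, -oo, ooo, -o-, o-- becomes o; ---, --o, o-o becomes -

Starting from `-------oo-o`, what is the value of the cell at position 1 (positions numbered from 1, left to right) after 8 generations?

o

generation 1: o------oo-o
generation 2: oo-----oo-o
generation 3: ooo----oo-o
generation 4: oooo---oo-o
generation 5: ooooo--oo-o
generation 6: oooooo-oo-o
generation 7: oooooo-oo-o  (fixed point — unchanged through generation 8)
position 1 holds o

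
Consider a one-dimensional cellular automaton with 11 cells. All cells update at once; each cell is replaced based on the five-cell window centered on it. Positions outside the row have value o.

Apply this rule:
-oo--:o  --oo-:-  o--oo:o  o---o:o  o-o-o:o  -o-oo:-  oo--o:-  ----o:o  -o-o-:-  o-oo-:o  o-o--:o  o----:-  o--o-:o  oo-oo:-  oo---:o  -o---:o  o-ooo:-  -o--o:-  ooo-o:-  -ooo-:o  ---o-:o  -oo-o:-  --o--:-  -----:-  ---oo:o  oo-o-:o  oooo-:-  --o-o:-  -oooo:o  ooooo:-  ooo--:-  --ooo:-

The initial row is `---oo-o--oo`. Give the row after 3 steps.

o-oo--o-o-o

ooo--oo-o-o
----o--oo--
o-oo--o-o-o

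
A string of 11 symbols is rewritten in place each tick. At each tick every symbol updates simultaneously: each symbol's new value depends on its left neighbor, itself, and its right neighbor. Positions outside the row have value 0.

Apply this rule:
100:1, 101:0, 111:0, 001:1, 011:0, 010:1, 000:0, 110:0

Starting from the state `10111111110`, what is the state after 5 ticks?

10000000001
11000000011
00100000100
01110001110
10001010001

10001010001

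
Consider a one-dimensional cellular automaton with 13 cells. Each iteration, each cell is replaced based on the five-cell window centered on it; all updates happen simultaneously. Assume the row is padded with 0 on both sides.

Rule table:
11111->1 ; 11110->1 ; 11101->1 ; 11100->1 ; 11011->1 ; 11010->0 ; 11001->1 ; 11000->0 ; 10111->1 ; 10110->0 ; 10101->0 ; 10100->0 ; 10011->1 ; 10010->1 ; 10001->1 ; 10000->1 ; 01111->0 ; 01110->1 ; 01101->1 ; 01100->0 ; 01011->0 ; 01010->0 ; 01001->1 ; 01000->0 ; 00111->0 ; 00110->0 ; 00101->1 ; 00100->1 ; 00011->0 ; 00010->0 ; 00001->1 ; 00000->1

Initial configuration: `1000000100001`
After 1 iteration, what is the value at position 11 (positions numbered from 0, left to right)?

0

iteration 1: 1011110101101
position 11 holds 0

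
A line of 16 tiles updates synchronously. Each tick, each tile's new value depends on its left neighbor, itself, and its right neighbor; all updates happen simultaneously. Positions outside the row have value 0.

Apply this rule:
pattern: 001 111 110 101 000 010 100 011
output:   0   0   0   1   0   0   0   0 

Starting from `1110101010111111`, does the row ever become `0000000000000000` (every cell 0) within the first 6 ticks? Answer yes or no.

tick 1: 0001010101000000
tick 2: 0000101010000000
tick 3: 0000010100000000
tick 4: 0000001000000000
tick 5: 0000000000000000
all cells are 0 at tick 5

yes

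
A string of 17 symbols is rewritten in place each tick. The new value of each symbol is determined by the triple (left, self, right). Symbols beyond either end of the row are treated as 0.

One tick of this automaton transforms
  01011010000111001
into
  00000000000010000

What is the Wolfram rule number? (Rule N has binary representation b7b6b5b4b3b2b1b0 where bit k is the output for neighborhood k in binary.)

128

position 12: 111 → 1  (bit 7 = 1)
position 4: 110 → 0  (bit 6 = 0)
position 2: 101 → 0  (bit 5 = 0)
position 7: 100 → 0  (bit 4 = 0)
position 3: 011 → 0  (bit 3 = 0)
position 1: 010 → 0  (bit 2 = 0)
position 0: 001 → 0  (bit 1 = 0)
position 8: 000 → 0  (bit 0 = 0)
bits b7..b0 = 10000000 = 128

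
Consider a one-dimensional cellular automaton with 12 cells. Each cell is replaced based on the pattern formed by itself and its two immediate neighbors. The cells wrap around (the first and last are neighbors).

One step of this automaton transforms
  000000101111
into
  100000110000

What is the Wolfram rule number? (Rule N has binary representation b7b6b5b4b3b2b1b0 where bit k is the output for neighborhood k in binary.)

position 9: 111 → 0  (bit 7 = 0)
position 11: 110 → 0  (bit 6 = 0)
position 7: 101 → 1  (bit 5 = 1)
position 0: 100 → 1  (bit 4 = 1)
position 8: 011 → 0  (bit 3 = 0)
position 6: 010 → 1  (bit 2 = 1)
position 5: 001 → 0  (bit 1 = 0)
position 1: 000 → 0  (bit 0 = 0)
bits b7..b0 = 00110100 = 52

52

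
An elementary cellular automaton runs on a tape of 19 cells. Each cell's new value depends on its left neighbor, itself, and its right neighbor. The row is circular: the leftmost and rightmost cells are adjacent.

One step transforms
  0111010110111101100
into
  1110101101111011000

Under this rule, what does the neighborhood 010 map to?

0

At position 5 the neighborhood is 010; the next row has 0 there.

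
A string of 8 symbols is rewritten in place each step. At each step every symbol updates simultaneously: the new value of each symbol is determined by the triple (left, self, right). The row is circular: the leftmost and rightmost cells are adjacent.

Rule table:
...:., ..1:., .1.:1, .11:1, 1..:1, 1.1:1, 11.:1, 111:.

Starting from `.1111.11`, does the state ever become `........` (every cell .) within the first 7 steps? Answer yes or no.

no

11..1111
.11.1...
.11111..
.1...11.
.11..111
1111.1.1
...11111
step 7 is ...11111, still not uniform .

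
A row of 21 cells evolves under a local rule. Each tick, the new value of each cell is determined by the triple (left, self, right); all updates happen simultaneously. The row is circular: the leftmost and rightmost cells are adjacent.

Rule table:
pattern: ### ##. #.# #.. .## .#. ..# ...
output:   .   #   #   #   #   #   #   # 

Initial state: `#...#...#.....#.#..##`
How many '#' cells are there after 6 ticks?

tick 1: ####################.
tick 2: #..................##
tick 3: ####################.  (repeats tick 1; period 2)
tick 6: #..................##
count of #: 3

3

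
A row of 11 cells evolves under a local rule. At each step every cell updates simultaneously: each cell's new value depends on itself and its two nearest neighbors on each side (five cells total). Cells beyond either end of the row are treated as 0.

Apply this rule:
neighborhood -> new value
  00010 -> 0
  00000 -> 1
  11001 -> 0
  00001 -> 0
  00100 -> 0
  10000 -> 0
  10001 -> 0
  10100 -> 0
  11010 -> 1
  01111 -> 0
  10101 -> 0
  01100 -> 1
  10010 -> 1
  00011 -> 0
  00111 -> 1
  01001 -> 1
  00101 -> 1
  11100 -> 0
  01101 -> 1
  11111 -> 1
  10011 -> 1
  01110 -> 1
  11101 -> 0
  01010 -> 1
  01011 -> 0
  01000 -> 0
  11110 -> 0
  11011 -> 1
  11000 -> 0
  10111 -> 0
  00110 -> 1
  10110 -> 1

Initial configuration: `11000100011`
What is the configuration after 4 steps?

step 1: 11000000011
step 2: 11001110011
step 3: 11011100111
step 4: 11101001110

11101001110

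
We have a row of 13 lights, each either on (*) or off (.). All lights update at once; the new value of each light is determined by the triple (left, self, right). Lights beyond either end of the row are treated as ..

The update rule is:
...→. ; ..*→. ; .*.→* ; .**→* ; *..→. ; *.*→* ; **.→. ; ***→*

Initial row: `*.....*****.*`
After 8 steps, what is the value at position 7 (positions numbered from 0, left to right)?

.

*.....****.**
*.....***.**.
*.....**.**..
*.....*.**...
*.....***....
*.....**.....
*.....*......
*.....*......
position 7 holds .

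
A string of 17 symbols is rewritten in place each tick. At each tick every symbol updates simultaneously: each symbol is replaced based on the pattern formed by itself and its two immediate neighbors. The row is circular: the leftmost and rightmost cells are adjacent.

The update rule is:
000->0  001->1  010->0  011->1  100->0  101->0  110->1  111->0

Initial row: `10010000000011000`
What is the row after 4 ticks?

00100000000111001
01000000001101010
10000000011100000
00000000110100001

00000000110100001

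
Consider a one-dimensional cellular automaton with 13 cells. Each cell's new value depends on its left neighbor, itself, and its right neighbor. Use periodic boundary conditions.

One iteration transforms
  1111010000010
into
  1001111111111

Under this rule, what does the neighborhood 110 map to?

At position 3 the neighborhood is 110; the next row has 1 there.

1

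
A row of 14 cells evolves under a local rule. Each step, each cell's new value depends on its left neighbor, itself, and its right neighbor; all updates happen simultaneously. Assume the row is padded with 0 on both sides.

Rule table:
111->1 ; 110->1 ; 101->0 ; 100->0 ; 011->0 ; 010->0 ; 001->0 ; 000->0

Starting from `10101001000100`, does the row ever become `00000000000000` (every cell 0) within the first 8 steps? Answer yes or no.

step 1: 00000000000000
all cells are 0 at step 1

yes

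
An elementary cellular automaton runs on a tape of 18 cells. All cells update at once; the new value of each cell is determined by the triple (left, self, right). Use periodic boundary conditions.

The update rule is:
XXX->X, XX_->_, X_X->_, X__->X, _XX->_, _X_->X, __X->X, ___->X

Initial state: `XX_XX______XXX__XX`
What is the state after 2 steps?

_XXXX_XXXX__X_____

step 1: X____XXXXXX_X_XX_X
step 2: _XXXX_XXXX__X_____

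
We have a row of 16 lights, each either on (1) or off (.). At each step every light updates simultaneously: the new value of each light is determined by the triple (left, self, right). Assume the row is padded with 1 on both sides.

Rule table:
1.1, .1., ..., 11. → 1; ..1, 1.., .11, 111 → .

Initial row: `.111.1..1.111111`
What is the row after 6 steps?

1.1.111.....1111

1..111..11......
1....1...1.1111.
1.11.1.1.11...11
11.111111.1.1...
.11.....11111.1.
1.1.111.....1111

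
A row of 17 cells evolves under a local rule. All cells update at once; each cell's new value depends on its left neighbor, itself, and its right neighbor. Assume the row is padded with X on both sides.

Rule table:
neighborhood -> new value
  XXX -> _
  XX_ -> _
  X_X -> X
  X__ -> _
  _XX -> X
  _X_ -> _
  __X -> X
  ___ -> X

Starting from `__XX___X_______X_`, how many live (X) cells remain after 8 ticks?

tick 1: _XX__XX__XXXXXX_X
tick 2: XX__XX__XX_____XX
tick 3: ___XX__XX__XXXXX_
tick 4: _XXX__XX__XX____X
tick 5: XX___XX__XX__XXXX
tick 6: ___XXX__XX__XX___
tick 7: _XXX___XX__XX__XX
tick 8: XX___XXX__XX__XX_
count of X: 9

9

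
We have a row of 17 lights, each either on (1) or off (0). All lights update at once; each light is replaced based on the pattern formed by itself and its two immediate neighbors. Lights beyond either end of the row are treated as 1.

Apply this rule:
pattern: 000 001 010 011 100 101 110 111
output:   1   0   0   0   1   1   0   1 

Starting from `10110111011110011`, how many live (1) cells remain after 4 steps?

01001010101101001
10100101010010100
01010010101001010
10101001010100101
count of 1: 8

8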